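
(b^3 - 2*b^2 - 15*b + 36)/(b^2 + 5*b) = (b^3 - 2*b^2 - 15*b + 36)/(b*(b + 5))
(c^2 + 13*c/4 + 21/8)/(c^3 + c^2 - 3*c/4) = (4*c + 7)/(2*c*(2*c - 1))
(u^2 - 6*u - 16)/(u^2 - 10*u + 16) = (u + 2)/(u - 2)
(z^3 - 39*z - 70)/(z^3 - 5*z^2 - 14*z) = (z + 5)/z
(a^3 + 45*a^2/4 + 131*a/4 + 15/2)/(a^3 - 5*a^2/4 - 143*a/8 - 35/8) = 2*(a^2 + 11*a + 30)/(2*a^2 - 3*a - 35)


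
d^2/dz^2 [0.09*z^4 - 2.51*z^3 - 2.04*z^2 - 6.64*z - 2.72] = 1.08*z^2 - 15.06*z - 4.08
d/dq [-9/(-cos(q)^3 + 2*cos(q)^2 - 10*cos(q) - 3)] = 9*(3*cos(q)^2 - 4*cos(q) + 10)*sin(q)/(cos(q)^3 - 2*cos(q)^2 + 10*cos(q) + 3)^2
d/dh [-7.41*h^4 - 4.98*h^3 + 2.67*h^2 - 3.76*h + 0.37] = -29.64*h^3 - 14.94*h^2 + 5.34*h - 3.76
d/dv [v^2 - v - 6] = 2*v - 1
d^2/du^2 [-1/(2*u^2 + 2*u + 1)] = 4*(2*u^2 + 2*u - 2*(2*u + 1)^2 + 1)/(2*u^2 + 2*u + 1)^3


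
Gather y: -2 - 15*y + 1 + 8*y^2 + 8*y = 8*y^2 - 7*y - 1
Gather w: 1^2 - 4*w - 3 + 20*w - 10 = 16*w - 12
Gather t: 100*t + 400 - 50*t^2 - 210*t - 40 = -50*t^2 - 110*t + 360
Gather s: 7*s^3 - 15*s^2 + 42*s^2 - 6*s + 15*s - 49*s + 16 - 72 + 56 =7*s^3 + 27*s^2 - 40*s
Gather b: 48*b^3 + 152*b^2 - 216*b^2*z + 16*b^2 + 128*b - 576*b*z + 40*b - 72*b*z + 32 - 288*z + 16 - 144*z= 48*b^3 + b^2*(168 - 216*z) + b*(168 - 648*z) - 432*z + 48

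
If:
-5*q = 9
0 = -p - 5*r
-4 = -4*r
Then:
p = -5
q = -9/5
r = 1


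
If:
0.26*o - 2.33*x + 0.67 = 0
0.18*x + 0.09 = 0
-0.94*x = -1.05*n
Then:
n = -0.45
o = -7.06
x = -0.50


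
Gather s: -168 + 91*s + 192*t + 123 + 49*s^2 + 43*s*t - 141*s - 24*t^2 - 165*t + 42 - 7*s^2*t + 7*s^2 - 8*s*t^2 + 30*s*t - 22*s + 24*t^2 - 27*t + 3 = s^2*(56 - 7*t) + s*(-8*t^2 + 73*t - 72)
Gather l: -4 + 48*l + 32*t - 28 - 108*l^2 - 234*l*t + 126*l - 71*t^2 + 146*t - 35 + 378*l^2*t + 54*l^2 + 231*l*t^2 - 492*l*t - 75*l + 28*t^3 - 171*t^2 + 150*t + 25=l^2*(378*t - 54) + l*(231*t^2 - 726*t + 99) + 28*t^3 - 242*t^2 + 328*t - 42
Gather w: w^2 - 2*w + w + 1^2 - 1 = w^2 - w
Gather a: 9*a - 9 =9*a - 9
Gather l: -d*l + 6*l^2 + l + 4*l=6*l^2 + l*(5 - d)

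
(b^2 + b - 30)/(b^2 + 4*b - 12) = (b - 5)/(b - 2)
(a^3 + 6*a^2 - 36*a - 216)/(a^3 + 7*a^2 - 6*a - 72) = (a^2 - 36)/(a^2 + a - 12)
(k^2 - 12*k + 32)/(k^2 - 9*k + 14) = (k^2 - 12*k + 32)/(k^2 - 9*k + 14)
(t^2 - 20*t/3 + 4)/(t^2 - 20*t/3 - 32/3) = (-3*t^2 + 20*t - 12)/(-3*t^2 + 20*t + 32)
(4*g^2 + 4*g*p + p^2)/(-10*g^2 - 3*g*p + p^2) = (2*g + p)/(-5*g + p)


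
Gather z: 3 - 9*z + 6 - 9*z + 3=12 - 18*z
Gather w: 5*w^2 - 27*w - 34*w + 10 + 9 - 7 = 5*w^2 - 61*w + 12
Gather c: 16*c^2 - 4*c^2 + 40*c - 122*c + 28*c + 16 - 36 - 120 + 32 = 12*c^2 - 54*c - 108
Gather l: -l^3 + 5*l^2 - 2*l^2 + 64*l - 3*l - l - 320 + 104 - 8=-l^3 + 3*l^2 + 60*l - 224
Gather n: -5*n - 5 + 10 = 5 - 5*n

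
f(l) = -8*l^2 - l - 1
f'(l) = -16*l - 1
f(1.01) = -10.17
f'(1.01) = -17.16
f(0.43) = -2.91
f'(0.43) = -7.88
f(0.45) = -3.07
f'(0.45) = -8.20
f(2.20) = -41.92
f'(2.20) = -36.20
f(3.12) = -82.00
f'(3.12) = -50.92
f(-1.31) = -13.42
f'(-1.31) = 19.96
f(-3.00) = -70.00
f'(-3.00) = 47.00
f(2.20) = -41.92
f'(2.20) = -36.20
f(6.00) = -295.00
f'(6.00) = -97.00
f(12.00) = -1165.00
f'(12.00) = -193.00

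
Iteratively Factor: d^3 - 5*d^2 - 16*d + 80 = (d + 4)*(d^2 - 9*d + 20) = (d - 4)*(d + 4)*(d - 5)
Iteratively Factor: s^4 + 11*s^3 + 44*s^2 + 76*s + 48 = (s + 2)*(s^3 + 9*s^2 + 26*s + 24) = (s + 2)*(s + 3)*(s^2 + 6*s + 8) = (s + 2)*(s + 3)*(s + 4)*(s + 2)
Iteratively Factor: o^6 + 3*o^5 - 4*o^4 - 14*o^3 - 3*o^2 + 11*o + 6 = (o + 3)*(o^5 - 4*o^3 - 2*o^2 + 3*o + 2) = (o - 2)*(o + 3)*(o^4 + 2*o^3 - 2*o - 1) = (o - 2)*(o - 1)*(o + 3)*(o^3 + 3*o^2 + 3*o + 1) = (o - 2)*(o - 1)*(o + 1)*(o + 3)*(o^2 + 2*o + 1) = (o - 2)*(o - 1)*(o + 1)^2*(o + 3)*(o + 1)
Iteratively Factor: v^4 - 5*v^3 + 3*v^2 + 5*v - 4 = (v + 1)*(v^3 - 6*v^2 + 9*v - 4) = (v - 1)*(v + 1)*(v^2 - 5*v + 4) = (v - 1)^2*(v + 1)*(v - 4)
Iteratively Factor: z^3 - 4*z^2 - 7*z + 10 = (z - 1)*(z^2 - 3*z - 10) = (z - 1)*(z + 2)*(z - 5)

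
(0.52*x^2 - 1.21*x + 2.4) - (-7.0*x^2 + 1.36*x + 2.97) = 7.52*x^2 - 2.57*x - 0.57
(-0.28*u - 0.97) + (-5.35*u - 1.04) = -5.63*u - 2.01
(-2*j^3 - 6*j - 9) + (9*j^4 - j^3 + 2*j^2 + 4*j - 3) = 9*j^4 - 3*j^3 + 2*j^2 - 2*j - 12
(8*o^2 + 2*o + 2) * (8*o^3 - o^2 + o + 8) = 64*o^5 + 8*o^4 + 22*o^3 + 64*o^2 + 18*o + 16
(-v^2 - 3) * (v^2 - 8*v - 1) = -v^4 + 8*v^3 - 2*v^2 + 24*v + 3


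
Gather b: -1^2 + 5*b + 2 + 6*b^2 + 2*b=6*b^2 + 7*b + 1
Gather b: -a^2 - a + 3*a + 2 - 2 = -a^2 + 2*a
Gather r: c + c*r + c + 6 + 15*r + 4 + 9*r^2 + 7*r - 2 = 2*c + 9*r^2 + r*(c + 22) + 8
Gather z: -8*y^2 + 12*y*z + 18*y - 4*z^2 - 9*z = -8*y^2 + 18*y - 4*z^2 + z*(12*y - 9)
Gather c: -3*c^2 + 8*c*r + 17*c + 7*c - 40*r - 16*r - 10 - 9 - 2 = -3*c^2 + c*(8*r + 24) - 56*r - 21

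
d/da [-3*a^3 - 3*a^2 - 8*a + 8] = -9*a^2 - 6*a - 8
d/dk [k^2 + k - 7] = 2*k + 1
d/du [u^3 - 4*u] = 3*u^2 - 4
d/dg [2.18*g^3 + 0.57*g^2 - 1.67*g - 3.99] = 6.54*g^2 + 1.14*g - 1.67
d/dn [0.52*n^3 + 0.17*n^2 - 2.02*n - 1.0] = 1.56*n^2 + 0.34*n - 2.02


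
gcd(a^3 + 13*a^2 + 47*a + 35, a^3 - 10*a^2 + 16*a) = 1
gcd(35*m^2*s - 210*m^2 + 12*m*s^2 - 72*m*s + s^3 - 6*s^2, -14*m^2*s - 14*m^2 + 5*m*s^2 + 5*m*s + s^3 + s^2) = 7*m + s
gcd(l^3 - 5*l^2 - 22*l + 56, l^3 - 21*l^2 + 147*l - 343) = l - 7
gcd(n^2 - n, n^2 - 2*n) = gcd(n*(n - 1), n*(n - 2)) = n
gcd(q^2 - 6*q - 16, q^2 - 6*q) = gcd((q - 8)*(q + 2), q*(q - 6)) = 1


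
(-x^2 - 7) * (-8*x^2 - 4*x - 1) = 8*x^4 + 4*x^3 + 57*x^2 + 28*x + 7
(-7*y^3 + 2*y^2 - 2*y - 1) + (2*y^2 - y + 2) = -7*y^3 + 4*y^2 - 3*y + 1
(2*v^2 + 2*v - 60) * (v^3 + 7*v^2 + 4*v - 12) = 2*v^5 + 16*v^4 - 38*v^3 - 436*v^2 - 264*v + 720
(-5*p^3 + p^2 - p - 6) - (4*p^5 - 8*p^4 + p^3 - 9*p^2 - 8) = -4*p^5 + 8*p^4 - 6*p^3 + 10*p^2 - p + 2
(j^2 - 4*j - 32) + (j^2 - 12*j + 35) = 2*j^2 - 16*j + 3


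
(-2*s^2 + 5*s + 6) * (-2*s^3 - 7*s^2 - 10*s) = 4*s^5 + 4*s^4 - 27*s^3 - 92*s^2 - 60*s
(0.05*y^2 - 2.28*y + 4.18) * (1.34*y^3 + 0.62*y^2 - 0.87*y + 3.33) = 0.067*y^5 - 3.0242*y^4 + 4.1441*y^3 + 4.7417*y^2 - 11.229*y + 13.9194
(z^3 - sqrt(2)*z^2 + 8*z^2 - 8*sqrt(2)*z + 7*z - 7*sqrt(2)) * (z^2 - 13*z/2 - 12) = z^5 - sqrt(2)*z^4 + 3*z^4/2 - 57*z^3 - 3*sqrt(2)*z^3/2 - 283*z^2/2 + 57*sqrt(2)*z^2 - 84*z + 283*sqrt(2)*z/2 + 84*sqrt(2)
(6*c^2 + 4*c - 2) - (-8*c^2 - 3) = 14*c^2 + 4*c + 1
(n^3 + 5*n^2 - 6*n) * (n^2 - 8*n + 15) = n^5 - 3*n^4 - 31*n^3 + 123*n^2 - 90*n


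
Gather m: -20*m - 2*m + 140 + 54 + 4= 198 - 22*m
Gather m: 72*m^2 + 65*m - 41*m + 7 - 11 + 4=72*m^2 + 24*m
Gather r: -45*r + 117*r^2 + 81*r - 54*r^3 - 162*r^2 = -54*r^3 - 45*r^2 + 36*r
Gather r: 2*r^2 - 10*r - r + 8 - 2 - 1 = 2*r^2 - 11*r + 5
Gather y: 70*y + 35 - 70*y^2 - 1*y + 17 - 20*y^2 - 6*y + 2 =-90*y^2 + 63*y + 54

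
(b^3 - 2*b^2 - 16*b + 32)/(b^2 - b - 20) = (b^2 - 6*b + 8)/(b - 5)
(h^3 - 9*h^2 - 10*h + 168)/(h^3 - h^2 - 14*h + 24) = (h^2 - 13*h + 42)/(h^2 - 5*h + 6)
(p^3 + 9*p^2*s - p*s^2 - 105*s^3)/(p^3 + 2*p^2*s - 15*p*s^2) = (p + 7*s)/p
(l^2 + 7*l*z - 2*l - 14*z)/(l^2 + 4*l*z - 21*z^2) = (2 - l)/(-l + 3*z)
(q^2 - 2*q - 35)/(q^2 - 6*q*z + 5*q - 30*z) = (7 - q)/(-q + 6*z)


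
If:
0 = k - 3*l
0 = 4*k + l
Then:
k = 0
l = 0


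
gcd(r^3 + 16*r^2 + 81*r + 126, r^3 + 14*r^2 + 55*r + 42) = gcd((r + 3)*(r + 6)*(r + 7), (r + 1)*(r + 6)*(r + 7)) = r^2 + 13*r + 42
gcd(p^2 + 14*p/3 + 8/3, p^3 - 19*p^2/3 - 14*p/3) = p + 2/3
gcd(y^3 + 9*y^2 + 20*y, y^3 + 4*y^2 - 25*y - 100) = y^2 + 9*y + 20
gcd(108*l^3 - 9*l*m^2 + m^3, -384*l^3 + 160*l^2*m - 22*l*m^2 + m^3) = 6*l - m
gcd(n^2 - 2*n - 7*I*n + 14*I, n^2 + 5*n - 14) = n - 2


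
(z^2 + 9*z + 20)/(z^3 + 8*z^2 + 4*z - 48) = (z + 5)/(z^2 + 4*z - 12)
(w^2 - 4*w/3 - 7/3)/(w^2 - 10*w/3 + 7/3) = (w + 1)/(w - 1)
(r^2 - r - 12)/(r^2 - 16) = (r + 3)/(r + 4)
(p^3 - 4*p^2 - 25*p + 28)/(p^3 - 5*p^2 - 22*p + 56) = (p - 1)/(p - 2)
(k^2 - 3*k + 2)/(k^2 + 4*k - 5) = (k - 2)/(k + 5)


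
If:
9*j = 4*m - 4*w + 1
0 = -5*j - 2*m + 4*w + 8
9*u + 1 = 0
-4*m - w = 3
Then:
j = 77/131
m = -101/262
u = -1/9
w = -191/131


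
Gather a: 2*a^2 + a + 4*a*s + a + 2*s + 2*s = 2*a^2 + a*(4*s + 2) + 4*s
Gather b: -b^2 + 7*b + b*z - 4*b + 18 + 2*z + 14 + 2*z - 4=-b^2 + b*(z + 3) + 4*z + 28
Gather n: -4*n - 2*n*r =n*(-2*r - 4)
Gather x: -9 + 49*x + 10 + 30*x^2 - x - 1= 30*x^2 + 48*x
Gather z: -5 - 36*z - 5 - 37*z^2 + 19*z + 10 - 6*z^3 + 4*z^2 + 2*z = -6*z^3 - 33*z^2 - 15*z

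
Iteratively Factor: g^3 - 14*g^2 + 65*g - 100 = (g - 5)*(g^2 - 9*g + 20) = (g - 5)*(g - 4)*(g - 5)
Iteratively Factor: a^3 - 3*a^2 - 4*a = (a - 4)*(a^2 + a) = (a - 4)*(a + 1)*(a)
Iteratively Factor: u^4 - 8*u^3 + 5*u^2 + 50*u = (u - 5)*(u^3 - 3*u^2 - 10*u) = (u - 5)*(u + 2)*(u^2 - 5*u) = (u - 5)^2*(u + 2)*(u)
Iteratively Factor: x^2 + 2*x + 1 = (x + 1)*(x + 1)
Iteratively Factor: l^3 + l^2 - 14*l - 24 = (l - 4)*(l^2 + 5*l + 6) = (l - 4)*(l + 2)*(l + 3)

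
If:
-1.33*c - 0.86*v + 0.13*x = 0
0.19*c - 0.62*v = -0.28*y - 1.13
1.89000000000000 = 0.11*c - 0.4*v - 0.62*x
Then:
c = -0.267051732961305*y - 1.3260177256533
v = 0.369774468931213*y + 1.41622037439657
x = -0.285944319674562*y - 4.19733887029111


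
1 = 1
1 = 1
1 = 1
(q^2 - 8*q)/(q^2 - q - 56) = q/(q + 7)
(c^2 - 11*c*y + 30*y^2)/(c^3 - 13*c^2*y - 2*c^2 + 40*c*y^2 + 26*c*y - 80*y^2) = (-c + 6*y)/(-c^2 + 8*c*y + 2*c - 16*y)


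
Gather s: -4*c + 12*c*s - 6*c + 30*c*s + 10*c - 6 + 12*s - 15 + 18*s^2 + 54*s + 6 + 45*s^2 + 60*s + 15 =63*s^2 + s*(42*c + 126)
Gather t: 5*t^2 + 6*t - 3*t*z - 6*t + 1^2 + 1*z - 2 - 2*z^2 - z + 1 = 5*t^2 - 3*t*z - 2*z^2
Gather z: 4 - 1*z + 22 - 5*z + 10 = 36 - 6*z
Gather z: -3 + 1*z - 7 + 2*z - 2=3*z - 12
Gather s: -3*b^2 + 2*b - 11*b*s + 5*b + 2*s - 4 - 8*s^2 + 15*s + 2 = -3*b^2 + 7*b - 8*s^2 + s*(17 - 11*b) - 2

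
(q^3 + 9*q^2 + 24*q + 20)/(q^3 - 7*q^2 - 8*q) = (q^3 + 9*q^2 + 24*q + 20)/(q*(q^2 - 7*q - 8))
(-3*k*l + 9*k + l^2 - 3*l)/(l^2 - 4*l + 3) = (-3*k + l)/(l - 1)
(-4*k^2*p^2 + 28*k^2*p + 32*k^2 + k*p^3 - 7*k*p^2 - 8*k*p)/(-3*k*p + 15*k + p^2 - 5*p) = k*(4*k*p^2 - 28*k*p - 32*k - p^3 + 7*p^2 + 8*p)/(3*k*p - 15*k - p^2 + 5*p)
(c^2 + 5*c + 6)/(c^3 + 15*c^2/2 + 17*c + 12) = 2*(c + 3)/(2*c^2 + 11*c + 12)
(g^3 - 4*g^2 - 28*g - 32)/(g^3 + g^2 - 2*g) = (g^2 - 6*g - 16)/(g*(g - 1))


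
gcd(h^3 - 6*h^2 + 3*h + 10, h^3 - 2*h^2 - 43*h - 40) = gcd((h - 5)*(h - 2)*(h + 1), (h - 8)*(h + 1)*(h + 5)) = h + 1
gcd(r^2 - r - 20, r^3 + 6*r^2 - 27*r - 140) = r^2 - r - 20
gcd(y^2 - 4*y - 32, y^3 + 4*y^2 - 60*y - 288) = y - 8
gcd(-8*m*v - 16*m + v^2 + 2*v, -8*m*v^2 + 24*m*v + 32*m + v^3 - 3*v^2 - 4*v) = -8*m + v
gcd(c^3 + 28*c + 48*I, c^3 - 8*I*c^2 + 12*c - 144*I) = c^2 - 2*I*c + 24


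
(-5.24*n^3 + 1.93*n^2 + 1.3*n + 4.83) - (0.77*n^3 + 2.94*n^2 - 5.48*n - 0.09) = -6.01*n^3 - 1.01*n^2 + 6.78*n + 4.92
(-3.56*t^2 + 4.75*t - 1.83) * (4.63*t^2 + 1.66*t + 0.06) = -16.4828*t^4 + 16.0829*t^3 - 0.801500000000001*t^2 - 2.7528*t - 0.1098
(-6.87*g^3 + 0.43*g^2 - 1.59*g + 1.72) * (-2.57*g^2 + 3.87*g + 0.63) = 17.6559*g^5 - 27.692*g^4 + 1.4223*g^3 - 10.3028*g^2 + 5.6547*g + 1.0836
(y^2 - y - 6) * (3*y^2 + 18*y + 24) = 3*y^4 + 15*y^3 - 12*y^2 - 132*y - 144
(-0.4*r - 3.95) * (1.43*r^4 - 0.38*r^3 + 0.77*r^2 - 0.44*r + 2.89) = -0.572*r^5 - 5.4965*r^4 + 1.193*r^3 - 2.8655*r^2 + 0.582*r - 11.4155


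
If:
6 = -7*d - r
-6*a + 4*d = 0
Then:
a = -2*r/21 - 4/7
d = -r/7 - 6/7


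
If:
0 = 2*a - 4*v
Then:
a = 2*v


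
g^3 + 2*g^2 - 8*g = g*(g - 2)*(g + 4)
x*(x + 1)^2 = x^3 + 2*x^2 + x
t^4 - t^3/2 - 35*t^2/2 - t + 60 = (t - 4)*(t - 2)*(t + 5/2)*(t + 3)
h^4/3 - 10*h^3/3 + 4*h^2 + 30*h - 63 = (h/3 + 1)*(h - 7)*(h - 3)^2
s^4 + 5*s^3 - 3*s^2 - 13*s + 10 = (s - 1)^2*(s + 2)*(s + 5)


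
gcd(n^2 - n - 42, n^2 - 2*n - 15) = 1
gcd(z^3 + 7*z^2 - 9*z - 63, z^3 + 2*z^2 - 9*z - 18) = z^2 - 9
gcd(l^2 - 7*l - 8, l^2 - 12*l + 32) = l - 8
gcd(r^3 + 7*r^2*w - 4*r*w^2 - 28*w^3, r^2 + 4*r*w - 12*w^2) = r - 2*w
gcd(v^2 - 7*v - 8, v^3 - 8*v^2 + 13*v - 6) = 1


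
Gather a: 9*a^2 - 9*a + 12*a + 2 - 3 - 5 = 9*a^2 + 3*a - 6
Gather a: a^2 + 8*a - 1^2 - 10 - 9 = a^2 + 8*a - 20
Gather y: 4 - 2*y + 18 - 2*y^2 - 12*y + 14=-2*y^2 - 14*y + 36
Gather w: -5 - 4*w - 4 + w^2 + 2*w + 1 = w^2 - 2*w - 8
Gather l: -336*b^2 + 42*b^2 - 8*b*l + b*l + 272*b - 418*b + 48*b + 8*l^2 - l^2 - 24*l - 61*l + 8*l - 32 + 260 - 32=-294*b^2 - 98*b + 7*l^2 + l*(-7*b - 77) + 196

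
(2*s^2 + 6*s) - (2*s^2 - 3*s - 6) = 9*s + 6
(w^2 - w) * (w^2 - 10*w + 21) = w^4 - 11*w^3 + 31*w^2 - 21*w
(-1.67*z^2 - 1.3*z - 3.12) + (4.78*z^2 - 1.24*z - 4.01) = 3.11*z^2 - 2.54*z - 7.13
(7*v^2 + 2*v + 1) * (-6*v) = -42*v^3 - 12*v^2 - 6*v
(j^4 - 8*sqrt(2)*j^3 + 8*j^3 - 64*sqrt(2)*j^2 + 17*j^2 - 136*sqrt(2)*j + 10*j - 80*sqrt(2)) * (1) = j^4 - 8*sqrt(2)*j^3 + 8*j^3 - 64*sqrt(2)*j^2 + 17*j^2 - 136*sqrt(2)*j + 10*j - 80*sqrt(2)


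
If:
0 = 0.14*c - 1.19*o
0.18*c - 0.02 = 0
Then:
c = 0.11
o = 0.01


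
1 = 1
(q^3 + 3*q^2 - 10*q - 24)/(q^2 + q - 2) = (q^2 + q - 12)/(q - 1)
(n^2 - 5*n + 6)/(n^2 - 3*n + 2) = (n - 3)/(n - 1)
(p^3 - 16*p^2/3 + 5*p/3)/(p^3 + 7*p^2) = (3*p^2 - 16*p + 5)/(3*p*(p + 7))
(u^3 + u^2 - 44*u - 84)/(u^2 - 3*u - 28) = (u^2 + 8*u + 12)/(u + 4)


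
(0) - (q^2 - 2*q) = -q^2 + 2*q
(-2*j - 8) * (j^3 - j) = -2*j^4 - 8*j^3 + 2*j^2 + 8*j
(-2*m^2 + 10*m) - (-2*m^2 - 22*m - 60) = 32*m + 60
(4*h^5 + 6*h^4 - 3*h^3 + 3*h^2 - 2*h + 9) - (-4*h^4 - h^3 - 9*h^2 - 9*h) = 4*h^5 + 10*h^4 - 2*h^3 + 12*h^2 + 7*h + 9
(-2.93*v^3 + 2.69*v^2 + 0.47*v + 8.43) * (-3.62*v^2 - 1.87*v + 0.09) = 10.6066*v^5 - 4.2587*v^4 - 6.9954*v^3 - 31.1534*v^2 - 15.7218*v + 0.7587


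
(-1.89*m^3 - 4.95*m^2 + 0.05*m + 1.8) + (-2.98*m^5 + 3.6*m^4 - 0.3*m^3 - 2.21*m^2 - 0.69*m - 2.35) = -2.98*m^5 + 3.6*m^4 - 2.19*m^3 - 7.16*m^2 - 0.64*m - 0.55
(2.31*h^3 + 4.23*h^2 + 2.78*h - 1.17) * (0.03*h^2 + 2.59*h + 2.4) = 0.0693*h^5 + 6.1098*h^4 + 16.5831*h^3 + 17.3171*h^2 + 3.6417*h - 2.808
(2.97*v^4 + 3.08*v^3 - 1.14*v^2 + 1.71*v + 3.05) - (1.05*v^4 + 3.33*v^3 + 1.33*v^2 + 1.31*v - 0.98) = 1.92*v^4 - 0.25*v^3 - 2.47*v^2 + 0.4*v + 4.03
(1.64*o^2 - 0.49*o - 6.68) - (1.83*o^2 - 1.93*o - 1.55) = -0.19*o^2 + 1.44*o - 5.13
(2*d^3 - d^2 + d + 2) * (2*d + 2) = 4*d^4 + 2*d^3 + 6*d + 4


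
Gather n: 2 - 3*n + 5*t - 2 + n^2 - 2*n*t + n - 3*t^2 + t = n^2 + n*(-2*t - 2) - 3*t^2 + 6*t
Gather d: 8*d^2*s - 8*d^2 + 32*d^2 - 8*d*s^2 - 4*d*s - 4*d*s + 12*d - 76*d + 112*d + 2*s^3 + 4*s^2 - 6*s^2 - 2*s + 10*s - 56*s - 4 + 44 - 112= d^2*(8*s + 24) + d*(-8*s^2 - 8*s + 48) + 2*s^3 - 2*s^2 - 48*s - 72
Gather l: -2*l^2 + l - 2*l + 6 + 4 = -2*l^2 - l + 10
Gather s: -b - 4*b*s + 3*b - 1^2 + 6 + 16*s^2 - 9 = -4*b*s + 2*b + 16*s^2 - 4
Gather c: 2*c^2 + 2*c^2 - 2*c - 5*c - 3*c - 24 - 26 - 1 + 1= 4*c^2 - 10*c - 50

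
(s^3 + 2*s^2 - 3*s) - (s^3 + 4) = 2*s^2 - 3*s - 4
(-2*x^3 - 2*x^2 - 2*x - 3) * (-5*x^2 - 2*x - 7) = 10*x^5 + 14*x^4 + 28*x^3 + 33*x^2 + 20*x + 21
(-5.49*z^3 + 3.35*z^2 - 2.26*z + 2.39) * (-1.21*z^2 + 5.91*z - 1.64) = 6.6429*z^5 - 36.4994*z^4 + 31.5367*z^3 - 21.7425*z^2 + 17.8313*z - 3.9196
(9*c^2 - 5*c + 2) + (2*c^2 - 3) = 11*c^2 - 5*c - 1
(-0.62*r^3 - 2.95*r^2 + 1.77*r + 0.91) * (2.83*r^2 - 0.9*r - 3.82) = -1.7546*r^5 - 7.7905*r^4 + 10.0325*r^3 + 12.2513*r^2 - 7.5804*r - 3.4762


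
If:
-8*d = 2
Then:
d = -1/4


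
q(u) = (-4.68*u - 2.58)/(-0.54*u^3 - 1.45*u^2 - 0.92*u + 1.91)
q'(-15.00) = 0.01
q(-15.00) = 0.04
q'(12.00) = -0.01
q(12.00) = 0.05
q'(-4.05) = 0.56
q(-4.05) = 0.92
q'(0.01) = -3.15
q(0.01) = -1.38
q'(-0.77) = -2.42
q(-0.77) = 0.51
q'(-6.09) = 0.13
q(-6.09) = 0.34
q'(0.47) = -14.66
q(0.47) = -4.34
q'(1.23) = -7.94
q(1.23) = 3.44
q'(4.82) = -0.09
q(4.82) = 0.26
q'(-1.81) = -0.91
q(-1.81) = 2.91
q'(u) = (-4.68*u - 2.58)*(1.62*u^2 + 2.9*u + 0.92)/(-0.54*u^3 - 1.45*u^2 - 0.92*u + 1.91)^2 - 4.68/(-0.54*u^3 - 1.45*u^2 - 0.92*u + 1.91) = (2.5272*u^3 + 6.786*u^2 + 4.3056*u - (4.68*u + 2.58)*(1.62*u^2 + 2.9*u + 0.92) - 8.9388)/(0.54*u^3 + 1.45*u^2 + 0.92*u - 1.91)^2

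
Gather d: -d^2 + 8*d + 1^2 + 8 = -d^2 + 8*d + 9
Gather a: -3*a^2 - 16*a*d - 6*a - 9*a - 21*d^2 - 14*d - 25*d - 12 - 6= -3*a^2 + a*(-16*d - 15) - 21*d^2 - 39*d - 18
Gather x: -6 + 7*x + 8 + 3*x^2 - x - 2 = 3*x^2 + 6*x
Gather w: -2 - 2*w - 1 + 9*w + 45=7*w + 42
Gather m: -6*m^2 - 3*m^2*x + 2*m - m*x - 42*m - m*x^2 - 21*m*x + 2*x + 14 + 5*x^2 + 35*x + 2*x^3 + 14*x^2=m^2*(-3*x - 6) + m*(-x^2 - 22*x - 40) + 2*x^3 + 19*x^2 + 37*x + 14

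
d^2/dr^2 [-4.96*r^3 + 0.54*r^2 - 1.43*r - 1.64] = 1.08 - 29.76*r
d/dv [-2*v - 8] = -2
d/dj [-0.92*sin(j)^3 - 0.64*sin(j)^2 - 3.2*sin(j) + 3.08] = (-1.28*sin(j) + 1.38*cos(2*j) - 4.58)*cos(j)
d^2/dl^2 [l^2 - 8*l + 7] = 2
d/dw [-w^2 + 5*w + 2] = 5 - 2*w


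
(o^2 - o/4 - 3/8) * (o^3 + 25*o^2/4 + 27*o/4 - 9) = o^5 + 6*o^4 + 77*o^3/16 - 417*o^2/32 - 9*o/32 + 27/8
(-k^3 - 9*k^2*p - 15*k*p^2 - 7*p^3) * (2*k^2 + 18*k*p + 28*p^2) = -2*k^5 - 36*k^4*p - 220*k^3*p^2 - 536*k^2*p^3 - 546*k*p^4 - 196*p^5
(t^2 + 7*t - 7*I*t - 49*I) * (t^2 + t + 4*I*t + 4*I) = t^4 + 8*t^3 - 3*I*t^3 + 35*t^2 - 24*I*t^2 + 224*t - 21*I*t + 196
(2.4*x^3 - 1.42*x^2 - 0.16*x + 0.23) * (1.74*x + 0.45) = 4.176*x^4 - 1.3908*x^3 - 0.9174*x^2 + 0.3282*x + 0.1035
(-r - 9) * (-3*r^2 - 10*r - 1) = 3*r^3 + 37*r^2 + 91*r + 9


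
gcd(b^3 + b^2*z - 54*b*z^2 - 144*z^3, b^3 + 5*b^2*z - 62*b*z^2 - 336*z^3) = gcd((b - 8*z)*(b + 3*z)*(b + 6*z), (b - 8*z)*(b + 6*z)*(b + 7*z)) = -b^2 + 2*b*z + 48*z^2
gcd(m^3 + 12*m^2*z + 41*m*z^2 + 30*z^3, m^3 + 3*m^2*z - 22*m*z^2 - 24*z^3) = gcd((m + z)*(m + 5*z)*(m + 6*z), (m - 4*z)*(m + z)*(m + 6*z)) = m^2 + 7*m*z + 6*z^2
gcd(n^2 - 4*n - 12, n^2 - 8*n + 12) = n - 6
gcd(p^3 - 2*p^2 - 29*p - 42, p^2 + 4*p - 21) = 1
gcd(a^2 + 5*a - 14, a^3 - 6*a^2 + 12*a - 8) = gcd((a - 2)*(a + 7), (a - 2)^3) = a - 2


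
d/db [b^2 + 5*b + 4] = 2*b + 5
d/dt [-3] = 0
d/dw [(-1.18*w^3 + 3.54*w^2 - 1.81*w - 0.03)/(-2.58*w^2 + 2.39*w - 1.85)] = (3.0444*w^4 - 5.6404*w^3 + 10.3398*w^2 - 13.2528*w + 3.4202)/(6.6564*w^4 - 12.3324*w^3 + 15.2581*w^2 - 8.843*w + 3.4225)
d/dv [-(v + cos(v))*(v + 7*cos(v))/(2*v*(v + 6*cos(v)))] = (v^3*sin(v) + 7*v^2*sin(2*v)/2 + v^2*cos(v) + 21*v*sin(v)*cos(v)^2 + 7*v*cos(v)^2 + 21*cos(v)^3)/(v^2*(v + 6*cos(v))^2)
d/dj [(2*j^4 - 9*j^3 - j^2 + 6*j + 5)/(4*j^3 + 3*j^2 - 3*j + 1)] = (8*j^6 + 12*j^5 - 41*j^4 + 14*j^3 - 102*j^2 - 32*j + 21)/(16*j^6 + 24*j^5 - 15*j^4 - 10*j^3 + 15*j^2 - 6*j + 1)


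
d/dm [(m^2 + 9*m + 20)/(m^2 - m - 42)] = 2*(-5*m^2 - 62*m - 179)/(m^4 - 2*m^3 - 83*m^2 + 84*m + 1764)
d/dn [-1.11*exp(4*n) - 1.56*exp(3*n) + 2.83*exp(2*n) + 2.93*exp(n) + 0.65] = (-4.44*exp(3*n) - 4.68*exp(2*n) + 5.66*exp(n) + 2.93)*exp(n)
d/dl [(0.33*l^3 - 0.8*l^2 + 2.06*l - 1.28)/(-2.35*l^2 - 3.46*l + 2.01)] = (-0.7755*l^4 - 2.2836*l^3 + 9.5989*l^2 - 9.232*l - 0.2882)/(5.5225*l^4 + 16.262*l^3 + 2.5246*l^2 - 13.9092*l + 4.0401)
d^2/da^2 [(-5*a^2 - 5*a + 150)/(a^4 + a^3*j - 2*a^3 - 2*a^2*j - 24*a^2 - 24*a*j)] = 10*(a^2*(-a^3 - a^2*j + 2*a^2 + 2*a*j + 24*a + 24*j)^2 - a*((2*a + 1)*(-4*a^3 - 3*a^2*j + 6*a^2 + 4*a*j + 48*a + 24*j) + (a^2 + a - 30)*(-6*a^2 - 3*a*j + 6*a + 2*j + 24))*(-a^3 - a^2*j + 2*a^2 + 2*a*j + 24*a + 24*j) + (a^2 + a - 30)*(-4*a^3 - 3*a^2*j + 6*a^2 + 4*a*j + 48*a + 24*j)^2)/(a^3*(-a^3 - a^2*j + 2*a^2 + 2*a*j + 24*a + 24*j)^3)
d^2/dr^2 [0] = 0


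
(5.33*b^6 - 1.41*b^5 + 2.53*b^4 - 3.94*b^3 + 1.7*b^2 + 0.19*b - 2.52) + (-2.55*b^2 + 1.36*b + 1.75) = 5.33*b^6 - 1.41*b^5 + 2.53*b^4 - 3.94*b^3 - 0.85*b^2 + 1.55*b - 0.77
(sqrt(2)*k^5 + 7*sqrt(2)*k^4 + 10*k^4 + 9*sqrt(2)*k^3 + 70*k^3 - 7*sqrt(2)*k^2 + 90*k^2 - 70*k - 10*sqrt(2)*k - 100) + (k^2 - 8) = sqrt(2)*k^5 + 7*sqrt(2)*k^4 + 10*k^4 + 9*sqrt(2)*k^3 + 70*k^3 - 7*sqrt(2)*k^2 + 91*k^2 - 70*k - 10*sqrt(2)*k - 108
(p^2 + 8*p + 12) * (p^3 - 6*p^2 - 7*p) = p^5 + 2*p^4 - 43*p^3 - 128*p^2 - 84*p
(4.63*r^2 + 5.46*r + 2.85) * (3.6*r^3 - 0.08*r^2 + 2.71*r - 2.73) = 16.668*r^5 + 19.2856*r^4 + 22.3705*r^3 + 1.9287*r^2 - 7.1823*r - 7.7805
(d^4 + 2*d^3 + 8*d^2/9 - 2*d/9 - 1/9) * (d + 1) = d^5 + 3*d^4 + 26*d^3/9 + 2*d^2/3 - d/3 - 1/9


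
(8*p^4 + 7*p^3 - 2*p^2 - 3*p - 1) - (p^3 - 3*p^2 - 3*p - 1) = 8*p^4 + 6*p^3 + p^2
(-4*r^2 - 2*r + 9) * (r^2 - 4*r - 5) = -4*r^4 + 14*r^3 + 37*r^2 - 26*r - 45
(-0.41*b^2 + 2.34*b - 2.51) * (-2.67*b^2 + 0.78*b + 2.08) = 1.0947*b^4 - 6.5676*b^3 + 7.6741*b^2 + 2.9094*b - 5.2208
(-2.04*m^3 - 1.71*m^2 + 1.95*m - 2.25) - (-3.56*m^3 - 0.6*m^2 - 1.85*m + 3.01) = 1.52*m^3 - 1.11*m^2 + 3.8*m - 5.26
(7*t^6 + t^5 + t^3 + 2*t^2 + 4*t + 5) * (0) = 0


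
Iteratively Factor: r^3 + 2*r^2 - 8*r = (r - 2)*(r^2 + 4*r) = r*(r - 2)*(r + 4)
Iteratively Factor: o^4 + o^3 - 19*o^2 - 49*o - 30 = (o - 5)*(o^3 + 6*o^2 + 11*o + 6) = (o - 5)*(o + 3)*(o^2 + 3*o + 2) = (o - 5)*(o + 2)*(o + 3)*(o + 1)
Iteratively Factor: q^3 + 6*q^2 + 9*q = (q + 3)*(q^2 + 3*q) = q*(q + 3)*(q + 3)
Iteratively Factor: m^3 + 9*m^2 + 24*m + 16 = (m + 1)*(m^2 + 8*m + 16) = (m + 1)*(m + 4)*(m + 4)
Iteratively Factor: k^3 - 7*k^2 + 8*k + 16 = (k - 4)*(k^2 - 3*k - 4) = (k - 4)^2*(k + 1)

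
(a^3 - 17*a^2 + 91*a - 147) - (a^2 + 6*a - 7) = a^3 - 18*a^2 + 85*a - 140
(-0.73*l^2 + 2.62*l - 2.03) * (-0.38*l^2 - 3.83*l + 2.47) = 0.2774*l^4 + 1.8003*l^3 - 11.0663*l^2 + 14.2463*l - 5.0141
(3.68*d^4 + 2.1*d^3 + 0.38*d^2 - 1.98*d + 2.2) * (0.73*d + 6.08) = 2.6864*d^5 + 23.9074*d^4 + 13.0454*d^3 + 0.865*d^2 - 10.4324*d + 13.376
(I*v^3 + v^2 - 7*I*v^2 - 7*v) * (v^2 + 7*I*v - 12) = I*v^5 - 6*v^4 - 7*I*v^4 + 42*v^3 - 5*I*v^3 - 12*v^2 + 35*I*v^2 + 84*v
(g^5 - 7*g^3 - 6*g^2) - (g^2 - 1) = g^5 - 7*g^3 - 7*g^2 + 1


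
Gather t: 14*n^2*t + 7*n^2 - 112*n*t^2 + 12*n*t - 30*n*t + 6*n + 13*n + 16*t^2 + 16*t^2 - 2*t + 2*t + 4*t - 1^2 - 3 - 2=7*n^2 + 19*n + t^2*(32 - 112*n) + t*(14*n^2 - 18*n + 4) - 6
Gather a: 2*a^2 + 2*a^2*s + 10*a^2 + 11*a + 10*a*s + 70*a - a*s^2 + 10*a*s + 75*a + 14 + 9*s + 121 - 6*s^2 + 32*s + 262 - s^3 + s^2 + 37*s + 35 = a^2*(2*s + 12) + a*(-s^2 + 20*s + 156) - s^3 - 5*s^2 + 78*s + 432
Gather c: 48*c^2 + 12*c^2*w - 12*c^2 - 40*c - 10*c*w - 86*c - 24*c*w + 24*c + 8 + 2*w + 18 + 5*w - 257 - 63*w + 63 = c^2*(12*w + 36) + c*(-34*w - 102) - 56*w - 168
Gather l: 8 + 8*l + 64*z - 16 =8*l + 64*z - 8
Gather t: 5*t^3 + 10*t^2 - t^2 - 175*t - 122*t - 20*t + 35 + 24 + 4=5*t^3 + 9*t^2 - 317*t + 63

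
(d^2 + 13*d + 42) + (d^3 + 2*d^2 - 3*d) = d^3 + 3*d^2 + 10*d + 42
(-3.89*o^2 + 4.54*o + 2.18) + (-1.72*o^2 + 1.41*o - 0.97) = -5.61*o^2 + 5.95*o + 1.21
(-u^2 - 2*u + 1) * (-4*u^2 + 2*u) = 4*u^4 + 6*u^3 - 8*u^2 + 2*u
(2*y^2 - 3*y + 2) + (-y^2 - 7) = y^2 - 3*y - 5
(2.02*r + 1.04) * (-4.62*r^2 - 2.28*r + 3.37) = -9.3324*r^3 - 9.4104*r^2 + 4.4362*r + 3.5048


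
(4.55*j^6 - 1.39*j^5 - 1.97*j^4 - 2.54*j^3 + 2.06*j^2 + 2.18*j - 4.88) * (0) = 0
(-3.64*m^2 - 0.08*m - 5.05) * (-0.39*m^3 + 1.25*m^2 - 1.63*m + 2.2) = 1.4196*m^5 - 4.5188*m^4 + 7.8027*m^3 - 14.1901*m^2 + 8.0555*m - 11.11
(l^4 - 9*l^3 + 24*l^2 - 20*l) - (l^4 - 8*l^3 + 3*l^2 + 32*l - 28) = -l^3 + 21*l^2 - 52*l + 28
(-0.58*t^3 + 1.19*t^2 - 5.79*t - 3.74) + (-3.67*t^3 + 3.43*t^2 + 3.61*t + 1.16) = -4.25*t^3 + 4.62*t^2 - 2.18*t - 2.58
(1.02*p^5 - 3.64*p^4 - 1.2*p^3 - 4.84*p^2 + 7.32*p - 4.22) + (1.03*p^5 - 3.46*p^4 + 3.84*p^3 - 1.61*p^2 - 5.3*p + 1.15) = 2.05*p^5 - 7.1*p^4 + 2.64*p^3 - 6.45*p^2 + 2.02*p - 3.07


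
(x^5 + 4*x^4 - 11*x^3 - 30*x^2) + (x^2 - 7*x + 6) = x^5 + 4*x^4 - 11*x^3 - 29*x^2 - 7*x + 6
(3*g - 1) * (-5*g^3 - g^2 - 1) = -15*g^4 + 2*g^3 + g^2 - 3*g + 1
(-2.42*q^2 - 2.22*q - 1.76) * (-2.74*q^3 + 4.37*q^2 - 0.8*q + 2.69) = 6.6308*q^5 - 4.4926*q^4 - 2.943*q^3 - 12.425*q^2 - 4.5638*q - 4.7344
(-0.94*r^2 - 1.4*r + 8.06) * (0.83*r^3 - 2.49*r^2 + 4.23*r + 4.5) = -0.7802*r^5 + 1.1786*r^4 + 6.1996*r^3 - 30.2214*r^2 + 27.7938*r + 36.27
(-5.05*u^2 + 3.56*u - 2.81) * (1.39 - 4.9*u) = 24.745*u^3 - 24.4635*u^2 + 18.7174*u - 3.9059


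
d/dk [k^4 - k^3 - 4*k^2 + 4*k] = 4*k^3 - 3*k^2 - 8*k + 4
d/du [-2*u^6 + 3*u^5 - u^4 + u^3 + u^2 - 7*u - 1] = -12*u^5 + 15*u^4 - 4*u^3 + 3*u^2 + 2*u - 7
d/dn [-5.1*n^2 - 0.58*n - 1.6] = -10.2*n - 0.58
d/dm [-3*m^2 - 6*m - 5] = -6*m - 6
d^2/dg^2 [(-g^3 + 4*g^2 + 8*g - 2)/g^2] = 4*(4*g - 3)/g^4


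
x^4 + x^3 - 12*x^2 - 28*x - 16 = (x - 4)*(x + 1)*(x + 2)^2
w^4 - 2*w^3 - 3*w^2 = w^2*(w - 3)*(w + 1)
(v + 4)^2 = v^2 + 8*v + 16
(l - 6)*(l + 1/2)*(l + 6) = l^3 + l^2/2 - 36*l - 18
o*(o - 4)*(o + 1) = o^3 - 3*o^2 - 4*o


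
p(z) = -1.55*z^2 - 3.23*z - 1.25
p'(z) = -3.1*z - 3.23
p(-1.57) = 0.00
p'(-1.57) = 1.64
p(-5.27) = -27.28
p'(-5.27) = 13.11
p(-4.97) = -23.48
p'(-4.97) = 12.18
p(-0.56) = 0.07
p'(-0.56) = -1.49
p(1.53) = -9.82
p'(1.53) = -7.97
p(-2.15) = -1.47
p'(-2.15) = 3.44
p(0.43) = -2.93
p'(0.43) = -4.56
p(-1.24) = 0.37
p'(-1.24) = 0.61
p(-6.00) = -37.67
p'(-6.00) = 15.37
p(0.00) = -1.25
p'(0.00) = -3.23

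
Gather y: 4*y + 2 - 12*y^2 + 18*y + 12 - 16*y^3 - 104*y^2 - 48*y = -16*y^3 - 116*y^2 - 26*y + 14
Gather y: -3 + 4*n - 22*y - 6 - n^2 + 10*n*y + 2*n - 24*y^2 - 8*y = -n^2 + 6*n - 24*y^2 + y*(10*n - 30) - 9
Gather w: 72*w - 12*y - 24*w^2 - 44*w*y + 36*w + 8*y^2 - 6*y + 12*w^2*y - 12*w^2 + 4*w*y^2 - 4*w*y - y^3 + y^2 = w^2*(12*y - 36) + w*(4*y^2 - 48*y + 108) - y^3 + 9*y^2 - 18*y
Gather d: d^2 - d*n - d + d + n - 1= d^2 - d*n + n - 1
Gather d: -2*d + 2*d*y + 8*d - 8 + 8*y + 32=d*(2*y + 6) + 8*y + 24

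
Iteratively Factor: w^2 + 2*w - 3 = (w + 3)*(w - 1)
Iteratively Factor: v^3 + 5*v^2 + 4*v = (v + 4)*(v^2 + v) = v*(v + 4)*(v + 1)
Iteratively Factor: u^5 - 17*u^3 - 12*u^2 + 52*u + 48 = (u - 4)*(u^4 + 4*u^3 - u^2 - 16*u - 12) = (u - 4)*(u - 2)*(u^3 + 6*u^2 + 11*u + 6) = (u - 4)*(u - 2)*(u + 1)*(u^2 + 5*u + 6) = (u - 4)*(u - 2)*(u + 1)*(u + 3)*(u + 2)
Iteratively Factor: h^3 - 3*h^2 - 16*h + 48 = (h + 4)*(h^2 - 7*h + 12) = (h - 3)*(h + 4)*(h - 4)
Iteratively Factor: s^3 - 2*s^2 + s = (s - 1)*(s^2 - s) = s*(s - 1)*(s - 1)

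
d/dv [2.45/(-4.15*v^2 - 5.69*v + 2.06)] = (20.335*v + 13.9405)/(4.15*v^2 + 5.69*v - 2.06)^2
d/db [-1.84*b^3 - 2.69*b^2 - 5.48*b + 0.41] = -5.52*b^2 - 5.38*b - 5.48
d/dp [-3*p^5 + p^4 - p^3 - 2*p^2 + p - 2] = -15*p^4 + 4*p^3 - 3*p^2 - 4*p + 1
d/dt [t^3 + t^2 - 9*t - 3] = 3*t^2 + 2*t - 9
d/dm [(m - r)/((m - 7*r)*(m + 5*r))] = ((-m + r)*(m - 7*r) + (-m + r)*(m + 5*r) + (m - 7*r)*(m + 5*r))/((m - 7*r)^2*(m + 5*r)^2)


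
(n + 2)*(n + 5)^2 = n^3 + 12*n^2 + 45*n + 50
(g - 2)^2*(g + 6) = g^3 + 2*g^2 - 20*g + 24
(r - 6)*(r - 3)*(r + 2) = r^3 - 7*r^2 + 36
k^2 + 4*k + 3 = (k + 1)*(k + 3)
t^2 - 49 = (t - 7)*(t + 7)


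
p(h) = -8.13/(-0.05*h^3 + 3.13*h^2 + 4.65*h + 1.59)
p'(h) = -8.13*(0.15*h^2 - 6.26*h - 4.65)/(-0.05*h^3 + 3.13*h^2 + 4.65*h + 1.59)^2 = (-1.2195*h^2 + 50.8938*h + 37.8045)/(-0.05*h^3 + 3.13*h^2 + 4.65*h + 1.59)^2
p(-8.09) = -0.04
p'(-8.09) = -0.01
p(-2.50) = -0.79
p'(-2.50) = -0.91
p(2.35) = -0.28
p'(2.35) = 0.18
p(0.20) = -3.07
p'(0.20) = 6.85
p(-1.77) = -2.36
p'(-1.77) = -4.73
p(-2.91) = -0.51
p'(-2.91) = -0.48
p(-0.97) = -115.89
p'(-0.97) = -2582.73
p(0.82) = -1.09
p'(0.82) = 1.41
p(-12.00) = -0.02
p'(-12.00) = -0.00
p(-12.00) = -0.02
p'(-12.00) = -0.00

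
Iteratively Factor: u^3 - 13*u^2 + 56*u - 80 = (u - 4)*(u^2 - 9*u + 20) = (u - 5)*(u - 4)*(u - 4)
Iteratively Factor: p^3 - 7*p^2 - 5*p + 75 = (p - 5)*(p^2 - 2*p - 15) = (p - 5)^2*(p + 3)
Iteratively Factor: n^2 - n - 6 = (n + 2)*(n - 3)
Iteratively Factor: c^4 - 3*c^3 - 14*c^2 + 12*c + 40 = (c - 5)*(c^3 + 2*c^2 - 4*c - 8) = (c - 5)*(c - 2)*(c^2 + 4*c + 4) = (c - 5)*(c - 2)*(c + 2)*(c + 2)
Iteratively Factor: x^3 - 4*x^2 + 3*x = (x)*(x^2 - 4*x + 3) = x*(x - 1)*(x - 3)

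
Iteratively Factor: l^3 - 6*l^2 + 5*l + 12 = (l + 1)*(l^2 - 7*l + 12) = (l - 3)*(l + 1)*(l - 4)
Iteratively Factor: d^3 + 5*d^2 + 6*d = (d)*(d^2 + 5*d + 6) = d*(d + 2)*(d + 3)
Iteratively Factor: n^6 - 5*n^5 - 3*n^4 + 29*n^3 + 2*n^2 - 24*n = (n - 3)*(n^5 - 2*n^4 - 9*n^3 + 2*n^2 + 8*n) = (n - 3)*(n + 1)*(n^4 - 3*n^3 - 6*n^2 + 8*n) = (n - 3)*(n + 1)*(n + 2)*(n^3 - 5*n^2 + 4*n) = (n - 4)*(n - 3)*(n + 1)*(n + 2)*(n^2 - n) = (n - 4)*(n - 3)*(n - 1)*(n + 1)*(n + 2)*(n)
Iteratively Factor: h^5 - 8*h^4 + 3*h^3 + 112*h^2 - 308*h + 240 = (h - 5)*(h^4 - 3*h^3 - 12*h^2 + 52*h - 48) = (h - 5)*(h - 3)*(h^3 - 12*h + 16) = (h - 5)*(h - 3)*(h + 4)*(h^2 - 4*h + 4) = (h - 5)*(h - 3)*(h - 2)*(h + 4)*(h - 2)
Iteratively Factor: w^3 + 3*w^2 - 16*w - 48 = (w + 3)*(w^2 - 16) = (w - 4)*(w + 3)*(w + 4)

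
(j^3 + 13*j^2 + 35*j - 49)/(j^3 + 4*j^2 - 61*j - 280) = (j^2 + 6*j - 7)/(j^2 - 3*j - 40)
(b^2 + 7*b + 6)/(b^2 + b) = (b + 6)/b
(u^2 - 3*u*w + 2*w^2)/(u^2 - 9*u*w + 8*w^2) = (u - 2*w)/(u - 8*w)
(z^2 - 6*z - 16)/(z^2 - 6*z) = (z^2 - 6*z - 16)/(z*(z - 6))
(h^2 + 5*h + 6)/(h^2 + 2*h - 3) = (h + 2)/(h - 1)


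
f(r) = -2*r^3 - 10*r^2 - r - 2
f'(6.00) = -337.00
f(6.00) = -800.00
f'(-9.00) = -307.00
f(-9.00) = 655.00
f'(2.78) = -102.97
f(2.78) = -125.03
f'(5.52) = -294.22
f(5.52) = -648.62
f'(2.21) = -74.50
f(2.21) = -74.64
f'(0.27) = -6.84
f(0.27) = -3.04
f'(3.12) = -121.81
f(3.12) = -163.21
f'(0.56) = -14.08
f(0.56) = -6.05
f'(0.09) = -2.85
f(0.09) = -2.17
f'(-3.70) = -9.14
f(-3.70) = -33.89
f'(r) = -6*r^2 - 20*r - 1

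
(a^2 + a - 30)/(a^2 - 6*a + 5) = (a + 6)/(a - 1)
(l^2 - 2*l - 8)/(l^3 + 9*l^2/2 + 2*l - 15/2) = 2*(l^2 - 2*l - 8)/(2*l^3 + 9*l^2 + 4*l - 15)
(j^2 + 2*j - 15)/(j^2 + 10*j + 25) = (j - 3)/(j + 5)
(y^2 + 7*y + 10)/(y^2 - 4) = (y + 5)/(y - 2)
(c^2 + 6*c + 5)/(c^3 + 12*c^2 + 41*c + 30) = 1/(c + 6)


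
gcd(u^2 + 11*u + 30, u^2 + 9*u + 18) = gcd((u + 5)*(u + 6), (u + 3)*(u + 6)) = u + 6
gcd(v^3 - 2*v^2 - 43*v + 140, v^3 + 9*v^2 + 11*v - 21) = v + 7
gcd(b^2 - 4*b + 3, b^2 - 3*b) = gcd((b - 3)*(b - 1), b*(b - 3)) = b - 3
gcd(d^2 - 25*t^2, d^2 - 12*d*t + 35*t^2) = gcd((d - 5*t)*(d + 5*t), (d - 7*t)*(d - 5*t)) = -d + 5*t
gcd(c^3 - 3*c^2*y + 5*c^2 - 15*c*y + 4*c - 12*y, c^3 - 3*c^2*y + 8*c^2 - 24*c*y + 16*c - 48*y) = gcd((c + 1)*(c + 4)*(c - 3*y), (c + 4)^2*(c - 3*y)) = -c^2 + 3*c*y - 4*c + 12*y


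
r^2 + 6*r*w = r*(r + 6*w)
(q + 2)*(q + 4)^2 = q^3 + 10*q^2 + 32*q + 32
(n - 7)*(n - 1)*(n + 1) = n^3 - 7*n^2 - n + 7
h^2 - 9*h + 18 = (h - 6)*(h - 3)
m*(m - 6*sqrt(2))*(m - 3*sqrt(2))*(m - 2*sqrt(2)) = m^4 - 11*sqrt(2)*m^3 + 72*m^2 - 72*sqrt(2)*m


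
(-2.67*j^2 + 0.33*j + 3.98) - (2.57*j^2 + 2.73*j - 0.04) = -5.24*j^2 - 2.4*j + 4.02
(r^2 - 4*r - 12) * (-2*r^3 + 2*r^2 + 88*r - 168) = -2*r^5 + 10*r^4 + 104*r^3 - 544*r^2 - 384*r + 2016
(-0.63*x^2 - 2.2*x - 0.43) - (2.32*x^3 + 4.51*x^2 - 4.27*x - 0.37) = -2.32*x^3 - 5.14*x^2 + 2.07*x - 0.06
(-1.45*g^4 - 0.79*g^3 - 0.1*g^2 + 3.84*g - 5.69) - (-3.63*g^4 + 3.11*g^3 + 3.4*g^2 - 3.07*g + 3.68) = 2.18*g^4 - 3.9*g^3 - 3.5*g^2 + 6.91*g - 9.37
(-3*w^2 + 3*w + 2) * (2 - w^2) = 3*w^4 - 3*w^3 - 8*w^2 + 6*w + 4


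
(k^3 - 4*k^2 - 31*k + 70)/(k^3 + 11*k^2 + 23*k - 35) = (k^2 - 9*k + 14)/(k^2 + 6*k - 7)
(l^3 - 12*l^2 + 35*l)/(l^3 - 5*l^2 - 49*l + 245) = l/(l + 7)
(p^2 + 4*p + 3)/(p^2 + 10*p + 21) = (p + 1)/(p + 7)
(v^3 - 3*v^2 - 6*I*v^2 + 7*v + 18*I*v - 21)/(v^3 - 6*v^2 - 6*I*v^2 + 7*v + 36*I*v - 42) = (v - 3)/(v - 6)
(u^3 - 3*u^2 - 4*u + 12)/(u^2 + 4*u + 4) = (u^2 - 5*u + 6)/(u + 2)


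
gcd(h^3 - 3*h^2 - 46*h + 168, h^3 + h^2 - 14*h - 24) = h - 4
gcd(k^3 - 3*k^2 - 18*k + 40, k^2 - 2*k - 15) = k - 5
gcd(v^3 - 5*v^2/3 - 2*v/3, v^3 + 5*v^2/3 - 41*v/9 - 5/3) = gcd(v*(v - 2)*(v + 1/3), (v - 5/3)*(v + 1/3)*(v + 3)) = v + 1/3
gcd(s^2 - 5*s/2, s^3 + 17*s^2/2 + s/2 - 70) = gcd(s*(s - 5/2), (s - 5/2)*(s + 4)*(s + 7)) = s - 5/2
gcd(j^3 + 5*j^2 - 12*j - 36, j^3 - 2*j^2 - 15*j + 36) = j - 3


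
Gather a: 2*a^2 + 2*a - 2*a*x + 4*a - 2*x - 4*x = 2*a^2 + a*(6 - 2*x) - 6*x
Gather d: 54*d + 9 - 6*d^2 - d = -6*d^2 + 53*d + 9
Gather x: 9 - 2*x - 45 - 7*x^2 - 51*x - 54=-7*x^2 - 53*x - 90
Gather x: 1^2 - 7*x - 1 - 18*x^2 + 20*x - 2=-18*x^2 + 13*x - 2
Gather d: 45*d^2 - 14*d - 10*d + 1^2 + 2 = 45*d^2 - 24*d + 3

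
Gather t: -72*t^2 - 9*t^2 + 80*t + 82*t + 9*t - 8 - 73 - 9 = -81*t^2 + 171*t - 90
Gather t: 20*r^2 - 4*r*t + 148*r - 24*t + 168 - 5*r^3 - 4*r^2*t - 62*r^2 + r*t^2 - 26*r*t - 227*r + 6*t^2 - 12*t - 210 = -5*r^3 - 42*r^2 - 79*r + t^2*(r + 6) + t*(-4*r^2 - 30*r - 36) - 42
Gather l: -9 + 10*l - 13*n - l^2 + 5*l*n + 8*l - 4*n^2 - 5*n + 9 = -l^2 + l*(5*n + 18) - 4*n^2 - 18*n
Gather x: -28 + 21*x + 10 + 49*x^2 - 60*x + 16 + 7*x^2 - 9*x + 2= 56*x^2 - 48*x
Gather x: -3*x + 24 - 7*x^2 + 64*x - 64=-7*x^2 + 61*x - 40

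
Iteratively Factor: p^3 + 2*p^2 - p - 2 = (p + 1)*(p^2 + p - 2) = (p - 1)*(p + 1)*(p + 2)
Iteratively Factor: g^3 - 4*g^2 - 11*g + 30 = (g - 2)*(g^2 - 2*g - 15) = (g - 2)*(g + 3)*(g - 5)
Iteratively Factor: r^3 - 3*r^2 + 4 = (r - 2)*(r^2 - r - 2) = (r - 2)^2*(r + 1)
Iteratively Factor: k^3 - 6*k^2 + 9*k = (k - 3)*(k^2 - 3*k) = k*(k - 3)*(k - 3)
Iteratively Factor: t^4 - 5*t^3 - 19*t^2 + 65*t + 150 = (t - 5)*(t^3 - 19*t - 30) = (t - 5)^2*(t^2 + 5*t + 6) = (t - 5)^2*(t + 3)*(t + 2)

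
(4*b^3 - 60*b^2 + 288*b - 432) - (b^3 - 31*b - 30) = 3*b^3 - 60*b^2 + 319*b - 402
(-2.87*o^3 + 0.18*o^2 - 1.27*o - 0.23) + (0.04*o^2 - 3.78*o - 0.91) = -2.87*o^3 + 0.22*o^2 - 5.05*o - 1.14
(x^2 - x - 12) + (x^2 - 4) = 2*x^2 - x - 16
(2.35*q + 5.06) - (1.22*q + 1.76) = 1.13*q + 3.3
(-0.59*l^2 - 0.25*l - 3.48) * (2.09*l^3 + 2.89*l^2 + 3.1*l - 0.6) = -1.2331*l^5 - 2.2276*l^4 - 9.8247*l^3 - 10.4782*l^2 - 10.638*l + 2.088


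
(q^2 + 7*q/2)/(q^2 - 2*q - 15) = q*(2*q + 7)/(2*(q^2 - 2*q - 15))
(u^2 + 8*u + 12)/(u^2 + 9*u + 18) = (u + 2)/(u + 3)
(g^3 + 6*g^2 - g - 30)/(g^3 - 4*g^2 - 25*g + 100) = (g^2 + g - 6)/(g^2 - 9*g + 20)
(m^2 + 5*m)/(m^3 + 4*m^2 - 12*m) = (m + 5)/(m^2 + 4*m - 12)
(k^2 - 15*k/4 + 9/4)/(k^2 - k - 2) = (-k^2 + 15*k/4 - 9/4)/(-k^2 + k + 2)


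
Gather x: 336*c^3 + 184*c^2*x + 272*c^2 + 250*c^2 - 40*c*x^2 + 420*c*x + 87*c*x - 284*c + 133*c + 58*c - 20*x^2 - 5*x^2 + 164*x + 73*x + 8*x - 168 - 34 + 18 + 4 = 336*c^3 + 522*c^2 - 93*c + x^2*(-40*c - 25) + x*(184*c^2 + 507*c + 245) - 180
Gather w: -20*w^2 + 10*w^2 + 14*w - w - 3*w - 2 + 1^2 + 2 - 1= -10*w^2 + 10*w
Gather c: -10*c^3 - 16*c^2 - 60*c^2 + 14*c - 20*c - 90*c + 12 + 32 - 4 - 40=-10*c^3 - 76*c^2 - 96*c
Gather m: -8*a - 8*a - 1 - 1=-16*a - 2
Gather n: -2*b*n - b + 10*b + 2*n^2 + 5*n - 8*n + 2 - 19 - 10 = 9*b + 2*n^2 + n*(-2*b - 3) - 27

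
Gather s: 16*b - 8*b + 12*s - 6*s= 8*b + 6*s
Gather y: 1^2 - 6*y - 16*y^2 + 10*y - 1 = -16*y^2 + 4*y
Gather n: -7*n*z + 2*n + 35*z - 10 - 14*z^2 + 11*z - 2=n*(2 - 7*z) - 14*z^2 + 46*z - 12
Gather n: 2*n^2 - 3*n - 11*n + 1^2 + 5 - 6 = 2*n^2 - 14*n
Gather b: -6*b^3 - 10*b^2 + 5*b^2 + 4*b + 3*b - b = -6*b^3 - 5*b^2 + 6*b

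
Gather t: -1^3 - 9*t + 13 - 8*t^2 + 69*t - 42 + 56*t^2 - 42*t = 48*t^2 + 18*t - 30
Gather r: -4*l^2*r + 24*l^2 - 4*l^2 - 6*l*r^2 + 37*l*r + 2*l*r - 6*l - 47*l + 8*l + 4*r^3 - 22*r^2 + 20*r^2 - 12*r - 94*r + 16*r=20*l^2 - 45*l + 4*r^3 + r^2*(-6*l - 2) + r*(-4*l^2 + 39*l - 90)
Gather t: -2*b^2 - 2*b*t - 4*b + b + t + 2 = -2*b^2 - 3*b + t*(1 - 2*b) + 2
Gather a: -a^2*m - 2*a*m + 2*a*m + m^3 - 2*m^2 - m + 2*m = -a^2*m + m^3 - 2*m^2 + m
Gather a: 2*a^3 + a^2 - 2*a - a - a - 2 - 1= 2*a^3 + a^2 - 4*a - 3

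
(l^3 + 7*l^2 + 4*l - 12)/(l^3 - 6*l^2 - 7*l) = (-l^3 - 7*l^2 - 4*l + 12)/(l*(-l^2 + 6*l + 7))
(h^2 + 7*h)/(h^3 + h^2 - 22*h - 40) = h*(h + 7)/(h^3 + h^2 - 22*h - 40)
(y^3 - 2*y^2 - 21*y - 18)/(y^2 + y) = y - 3 - 18/y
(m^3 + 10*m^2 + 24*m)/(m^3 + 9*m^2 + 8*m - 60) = m*(m + 4)/(m^2 + 3*m - 10)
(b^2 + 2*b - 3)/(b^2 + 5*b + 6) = (b - 1)/(b + 2)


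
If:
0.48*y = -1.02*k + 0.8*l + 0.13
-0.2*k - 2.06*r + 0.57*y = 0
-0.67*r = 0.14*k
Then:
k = -2.47344559585492*y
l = -2.55364313471503*y - 0.1625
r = 0.516839378238342*y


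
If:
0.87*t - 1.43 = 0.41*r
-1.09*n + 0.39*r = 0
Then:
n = 0.759230252852987*t - 1.24793018572388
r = 2.1219512195122*t - 3.48780487804878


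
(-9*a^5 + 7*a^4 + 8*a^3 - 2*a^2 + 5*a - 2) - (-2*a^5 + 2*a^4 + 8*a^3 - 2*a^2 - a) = -7*a^5 + 5*a^4 + 6*a - 2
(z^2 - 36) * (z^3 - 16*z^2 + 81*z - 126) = z^5 - 16*z^4 + 45*z^3 + 450*z^2 - 2916*z + 4536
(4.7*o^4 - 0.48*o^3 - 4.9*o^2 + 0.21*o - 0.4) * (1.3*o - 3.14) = 6.11*o^5 - 15.382*o^4 - 4.8628*o^3 + 15.659*o^2 - 1.1794*o + 1.256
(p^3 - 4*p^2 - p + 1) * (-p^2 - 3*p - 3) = -p^5 + p^4 + 10*p^3 + 14*p^2 - 3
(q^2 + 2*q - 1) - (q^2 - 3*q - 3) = 5*q + 2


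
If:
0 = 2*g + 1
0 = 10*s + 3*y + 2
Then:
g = -1/2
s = -3*y/10 - 1/5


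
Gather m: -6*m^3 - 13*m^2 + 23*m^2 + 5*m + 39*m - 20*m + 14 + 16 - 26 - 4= -6*m^3 + 10*m^2 + 24*m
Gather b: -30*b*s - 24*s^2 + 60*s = -30*b*s - 24*s^2 + 60*s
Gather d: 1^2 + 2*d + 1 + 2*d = 4*d + 2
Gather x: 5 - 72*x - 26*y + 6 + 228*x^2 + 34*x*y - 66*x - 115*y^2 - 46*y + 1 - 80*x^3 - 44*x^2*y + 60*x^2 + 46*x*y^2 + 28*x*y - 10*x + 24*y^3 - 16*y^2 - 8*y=-80*x^3 + x^2*(288 - 44*y) + x*(46*y^2 + 62*y - 148) + 24*y^3 - 131*y^2 - 80*y + 12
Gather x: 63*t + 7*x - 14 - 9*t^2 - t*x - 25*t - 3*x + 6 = -9*t^2 + 38*t + x*(4 - t) - 8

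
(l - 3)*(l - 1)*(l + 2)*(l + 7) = l^4 + 5*l^3 - 19*l^2 - 29*l + 42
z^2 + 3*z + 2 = (z + 1)*(z + 2)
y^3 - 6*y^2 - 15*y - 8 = (y - 8)*(y + 1)^2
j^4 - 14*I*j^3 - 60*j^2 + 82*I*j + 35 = (j - 7*I)*(j - 5*I)*(j - I)^2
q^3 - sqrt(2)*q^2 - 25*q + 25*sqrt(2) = (q - 5)*(q + 5)*(q - sqrt(2))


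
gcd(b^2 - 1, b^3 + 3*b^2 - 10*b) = 1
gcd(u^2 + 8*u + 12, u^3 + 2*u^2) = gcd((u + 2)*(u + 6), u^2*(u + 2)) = u + 2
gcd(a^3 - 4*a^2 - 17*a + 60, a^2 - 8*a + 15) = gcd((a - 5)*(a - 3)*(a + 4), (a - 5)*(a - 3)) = a^2 - 8*a + 15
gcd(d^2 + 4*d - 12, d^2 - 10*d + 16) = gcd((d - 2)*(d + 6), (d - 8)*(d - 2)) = d - 2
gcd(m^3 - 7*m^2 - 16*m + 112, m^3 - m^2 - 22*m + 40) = m - 4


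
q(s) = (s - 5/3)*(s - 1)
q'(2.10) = 1.53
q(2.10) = 0.48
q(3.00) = 2.67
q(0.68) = 0.32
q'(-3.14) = -8.95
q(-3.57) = 23.93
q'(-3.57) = -9.81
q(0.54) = 0.52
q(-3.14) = 19.90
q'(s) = 2*s - 8/3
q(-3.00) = 18.67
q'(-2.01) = -6.69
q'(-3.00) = -8.67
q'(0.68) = -1.31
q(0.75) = 0.23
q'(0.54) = -1.59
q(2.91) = 2.37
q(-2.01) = 11.07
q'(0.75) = -1.17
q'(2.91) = 3.15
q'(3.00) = 3.33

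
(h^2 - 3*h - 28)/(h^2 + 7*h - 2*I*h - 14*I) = (h^2 - 3*h - 28)/(h^2 + h*(7 - 2*I) - 14*I)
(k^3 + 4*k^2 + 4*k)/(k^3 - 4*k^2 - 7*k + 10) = k*(k + 2)/(k^2 - 6*k + 5)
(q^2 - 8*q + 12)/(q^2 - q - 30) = (q - 2)/(q + 5)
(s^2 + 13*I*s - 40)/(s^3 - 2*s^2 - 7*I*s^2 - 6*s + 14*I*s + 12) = (s^2 + 13*I*s - 40)/(s^3 + s^2*(-2 - 7*I) + s*(-6 + 14*I) + 12)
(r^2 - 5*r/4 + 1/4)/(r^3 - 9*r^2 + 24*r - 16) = (r - 1/4)/(r^2 - 8*r + 16)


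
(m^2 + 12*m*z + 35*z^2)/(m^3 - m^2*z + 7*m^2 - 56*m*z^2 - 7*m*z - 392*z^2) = (-m - 5*z)/(-m^2 + 8*m*z - 7*m + 56*z)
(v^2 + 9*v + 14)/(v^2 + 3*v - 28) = (v + 2)/(v - 4)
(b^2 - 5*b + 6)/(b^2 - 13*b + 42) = (b^2 - 5*b + 6)/(b^2 - 13*b + 42)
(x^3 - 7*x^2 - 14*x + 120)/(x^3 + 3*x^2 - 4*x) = (x^2 - 11*x + 30)/(x*(x - 1))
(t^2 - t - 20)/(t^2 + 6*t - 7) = (t^2 - t - 20)/(t^2 + 6*t - 7)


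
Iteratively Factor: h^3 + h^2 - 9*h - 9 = (h + 3)*(h^2 - 2*h - 3) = (h - 3)*(h + 3)*(h + 1)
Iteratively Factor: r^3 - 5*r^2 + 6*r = (r)*(r^2 - 5*r + 6) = r*(r - 2)*(r - 3)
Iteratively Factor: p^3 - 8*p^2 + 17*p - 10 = (p - 5)*(p^2 - 3*p + 2) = (p - 5)*(p - 1)*(p - 2)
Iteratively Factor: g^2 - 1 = (g + 1)*(g - 1)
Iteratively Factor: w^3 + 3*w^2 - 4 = (w + 2)*(w^2 + w - 2) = (w + 2)^2*(w - 1)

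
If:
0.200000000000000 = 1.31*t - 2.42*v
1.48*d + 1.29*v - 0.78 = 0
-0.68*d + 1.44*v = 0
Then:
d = 0.37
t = 0.48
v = 0.18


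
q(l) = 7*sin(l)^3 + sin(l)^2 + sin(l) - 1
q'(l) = 21*sin(l)^2*cos(l) + 2*sin(l)*cos(l) + cos(l)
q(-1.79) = -7.53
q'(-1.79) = -4.14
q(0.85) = 3.28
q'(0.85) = 9.47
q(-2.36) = -3.65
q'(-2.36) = -7.11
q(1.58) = 8.00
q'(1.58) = -0.22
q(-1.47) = -7.90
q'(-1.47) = 1.99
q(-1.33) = -7.44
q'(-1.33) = 4.50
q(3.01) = -0.84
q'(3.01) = -1.61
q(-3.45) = -0.41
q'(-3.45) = -3.37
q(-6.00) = -0.49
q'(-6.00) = 3.07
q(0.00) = -1.00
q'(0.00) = 1.00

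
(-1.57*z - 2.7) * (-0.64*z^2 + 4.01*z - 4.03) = 1.0048*z^3 - 4.5677*z^2 - 4.4999*z + 10.881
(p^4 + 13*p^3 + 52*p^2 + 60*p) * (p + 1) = p^5 + 14*p^4 + 65*p^3 + 112*p^2 + 60*p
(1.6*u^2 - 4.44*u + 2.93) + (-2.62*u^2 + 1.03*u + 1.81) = -1.02*u^2 - 3.41*u + 4.74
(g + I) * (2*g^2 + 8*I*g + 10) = 2*g^3 + 10*I*g^2 + 2*g + 10*I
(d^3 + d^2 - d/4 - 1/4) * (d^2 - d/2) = d^5 + d^4/2 - 3*d^3/4 - d^2/8 + d/8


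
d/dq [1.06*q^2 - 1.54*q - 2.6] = 2.12*q - 1.54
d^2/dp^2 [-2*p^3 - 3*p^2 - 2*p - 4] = -12*p - 6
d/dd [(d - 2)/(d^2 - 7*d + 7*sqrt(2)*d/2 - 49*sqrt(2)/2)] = 2*(2*d^2 - 14*d + 7*sqrt(2)*d - (d - 2)*(4*d - 14 + 7*sqrt(2)) - 49*sqrt(2))/(2*d^2 - 14*d + 7*sqrt(2)*d - 49*sqrt(2))^2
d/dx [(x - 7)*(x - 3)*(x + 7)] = 3*x^2 - 6*x - 49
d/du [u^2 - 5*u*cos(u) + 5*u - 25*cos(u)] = 5*u*sin(u) + 2*u + 25*sin(u) - 5*cos(u) + 5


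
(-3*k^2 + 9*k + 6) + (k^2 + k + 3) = -2*k^2 + 10*k + 9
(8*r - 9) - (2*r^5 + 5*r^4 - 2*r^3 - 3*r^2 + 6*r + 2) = -2*r^5 - 5*r^4 + 2*r^3 + 3*r^2 + 2*r - 11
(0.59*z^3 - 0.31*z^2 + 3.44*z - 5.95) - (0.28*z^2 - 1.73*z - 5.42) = 0.59*z^3 - 0.59*z^2 + 5.17*z - 0.53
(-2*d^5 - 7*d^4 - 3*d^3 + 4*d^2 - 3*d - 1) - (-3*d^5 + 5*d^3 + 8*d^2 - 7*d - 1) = d^5 - 7*d^4 - 8*d^3 - 4*d^2 + 4*d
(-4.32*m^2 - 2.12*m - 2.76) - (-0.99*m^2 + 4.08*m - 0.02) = -3.33*m^2 - 6.2*m - 2.74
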